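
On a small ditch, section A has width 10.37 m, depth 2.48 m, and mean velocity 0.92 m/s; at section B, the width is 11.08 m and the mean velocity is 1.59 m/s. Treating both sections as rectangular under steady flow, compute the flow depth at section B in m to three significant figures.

1.34 m

Q = A₁V₁ = (10.37×2.48) × 0.92 = 23.66 m³/s
d₂ = Q/(b₂ V₂) = 23.66/(11.08×1.59) = 1.343 m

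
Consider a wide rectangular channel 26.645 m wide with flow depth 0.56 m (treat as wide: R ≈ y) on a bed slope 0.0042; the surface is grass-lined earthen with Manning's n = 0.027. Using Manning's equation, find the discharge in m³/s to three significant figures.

A = b·y = 26.645 × 0.56 = 14.92 m²
Wide channel: R ≈ y = 0.56 m
Q = (1/n)·A·R^(2/3)·S^(1/2) = (1/0.027) × 14.92 × 0.5600^(2/3) × 0.0042^(1/2) = 24.33 m³/s

24.3 m³/s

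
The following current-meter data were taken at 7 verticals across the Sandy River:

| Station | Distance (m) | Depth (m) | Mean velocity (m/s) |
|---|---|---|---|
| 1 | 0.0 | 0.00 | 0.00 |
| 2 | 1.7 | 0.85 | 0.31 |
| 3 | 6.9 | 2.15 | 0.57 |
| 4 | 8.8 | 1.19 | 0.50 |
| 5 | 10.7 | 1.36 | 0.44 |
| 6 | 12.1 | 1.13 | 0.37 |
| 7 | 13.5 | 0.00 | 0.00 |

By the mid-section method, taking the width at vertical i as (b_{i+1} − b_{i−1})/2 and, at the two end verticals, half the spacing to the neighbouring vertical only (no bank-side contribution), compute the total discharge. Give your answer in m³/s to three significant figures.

7.96 m³/s

w_2 = (6.9 − 0.0)/2 = 3.45 m; q_2 = 0.31 × 0.85 × 3.45 = 0.9091 m³/s
w_3 = (8.8 − 1.7)/2 = 3.55 m; q_3 = 0.57 × 2.15 × 3.55 = 4.351 m³/s
w_4 = (10.7 − 6.9)/2 = 1.9 m; q_4 = 0.50 × 1.19 × 1.9 = 1.131 m³/s
w_5 = (12.1 − 8.8)/2 = 1.65 m; q_5 = 0.44 × 1.36 × 1.65 = 0.9874 m³/s
w_6 = (13.5 − 10.7)/2 = 1.4 m; q_6 = 0.37 × 1.13 × 1.4 = 0.5853 m³/s
Stations 1, 7 contribute zero (depth or velocity is 0).
Q = Σ qᵢ = 7.963 m³/s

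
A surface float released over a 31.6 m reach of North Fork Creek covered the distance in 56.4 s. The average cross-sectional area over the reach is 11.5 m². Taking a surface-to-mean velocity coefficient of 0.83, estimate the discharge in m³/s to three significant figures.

5.35 m³/s

v_surface = L / t̄ = 31.6 / 56.4 = 0.5603 m/s
v_mean = 0.83 × 0.5603 = 0.4650 m/s
Q = A × v_mean = 11.5 × 0.4650 = 5.348 m³/s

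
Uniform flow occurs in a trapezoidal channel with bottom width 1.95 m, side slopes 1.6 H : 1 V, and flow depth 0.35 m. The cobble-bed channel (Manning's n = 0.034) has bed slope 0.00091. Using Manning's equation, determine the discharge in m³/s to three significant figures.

0.324 m³/s

A = (b + z·y)·y = (1.95 + 1.6×0.35)×0.35 = 0.8785 m²
P = b + 2y√(1+z²) = 1.95 + 2×0.35×√(1+1.6²) = 3.271 m
R = A/P = 0.8785/3.271 = 0.2686 m
Q = (1/n)·A·R^(2/3)·S^(1/2) = (1/0.034) × 0.8785 × 0.2686^(2/3) × 0.00091^(1/2) = 0.3245 m³/s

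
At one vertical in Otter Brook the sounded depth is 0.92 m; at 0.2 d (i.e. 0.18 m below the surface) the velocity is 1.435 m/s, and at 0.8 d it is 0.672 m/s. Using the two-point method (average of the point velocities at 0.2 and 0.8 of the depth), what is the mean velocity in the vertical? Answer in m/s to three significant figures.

1.05 m/s

v̄ = (1.435 + 0.672) / 2 = 1.054 m/s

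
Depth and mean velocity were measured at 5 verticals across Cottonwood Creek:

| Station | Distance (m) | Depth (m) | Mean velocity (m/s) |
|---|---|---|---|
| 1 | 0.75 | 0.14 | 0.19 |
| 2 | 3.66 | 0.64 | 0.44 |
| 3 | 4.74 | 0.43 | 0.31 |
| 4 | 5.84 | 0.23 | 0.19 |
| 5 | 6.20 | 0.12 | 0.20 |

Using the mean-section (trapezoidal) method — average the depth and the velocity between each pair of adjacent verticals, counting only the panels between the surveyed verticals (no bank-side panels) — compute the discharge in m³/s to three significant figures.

0.677 m³/s

Panel 1-2: Δb = 2.91 m, d̄ = (0.14+0.64)/2 = 0.39, v̄ = (0.19+0.44)/2 = 0.315 → q = 2.91×0.39×0.315 = 0.3575 m³/s
Panel 2-3: Δb = 1.08 m, d̄ = (0.64+0.43)/2 = 0.535, v̄ = (0.44+0.31)/2 = 0.375 → q = 1.08×0.535×0.375 = 0.2167 m³/s
Panel 3-4: Δb = 1.1 m, d̄ = (0.43+0.23)/2 = 0.33, v̄ = (0.31+0.19)/2 = 0.25 → q = 1.1×0.33×0.25 = 0.09075 m³/s
Panel 4-5: Δb = 0.36 m, d̄ = (0.23+0.12)/2 = 0.175, v̄ = (0.19+0.20)/2 = 0.195 → q = 0.36×0.175×0.195 = 0.01229 m³/s
Q = Σ q = 0.6772 m³/s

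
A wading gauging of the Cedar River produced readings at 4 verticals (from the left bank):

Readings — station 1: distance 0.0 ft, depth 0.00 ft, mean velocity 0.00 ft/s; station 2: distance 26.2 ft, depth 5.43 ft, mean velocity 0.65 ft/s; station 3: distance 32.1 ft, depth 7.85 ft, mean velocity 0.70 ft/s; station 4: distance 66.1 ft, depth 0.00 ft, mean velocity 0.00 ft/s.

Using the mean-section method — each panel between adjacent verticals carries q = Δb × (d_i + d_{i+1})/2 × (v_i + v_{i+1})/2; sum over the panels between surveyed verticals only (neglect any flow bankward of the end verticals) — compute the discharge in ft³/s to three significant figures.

Panel 1-2: Δb = 26.2 ft, d̄ = (0.00+5.43)/2 = 2.715, v̄ = (0.00+0.65)/2 = 0.325 → q = 26.2×2.715×0.325 = 23.12 ft³/s
Panel 2-3: Δb = 5.9 ft, d̄ = (5.43+7.85)/2 = 6.64, v̄ = (0.65+0.70)/2 = 0.675 → q = 5.9×6.64×0.675 = 26.44 ft³/s
Panel 3-4: Δb = 34 ft, d̄ = (7.85+0.00)/2 = 3.925, v̄ = (0.70+0.00)/2 = 0.35 → q = 34×3.925×0.35 = 46.71 ft³/s
Q = Σ q = 96.27 ft³/s

96.3 ft³/s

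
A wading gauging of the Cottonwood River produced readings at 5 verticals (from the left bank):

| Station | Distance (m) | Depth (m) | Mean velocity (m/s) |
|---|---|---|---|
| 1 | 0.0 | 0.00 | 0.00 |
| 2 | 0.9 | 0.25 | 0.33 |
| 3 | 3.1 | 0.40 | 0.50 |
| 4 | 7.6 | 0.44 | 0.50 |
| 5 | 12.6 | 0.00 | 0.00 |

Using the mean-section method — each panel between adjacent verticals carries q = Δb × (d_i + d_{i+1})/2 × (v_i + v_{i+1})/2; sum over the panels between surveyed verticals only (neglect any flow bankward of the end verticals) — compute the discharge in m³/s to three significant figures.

1.54 m³/s

Panel 1-2: Δb = 0.9 m, d̄ = (0.00+0.25)/2 = 0.125, v̄ = (0.00+0.33)/2 = 0.165 → q = 0.9×0.125×0.165 = 0.01856 m³/s
Panel 2-3: Δb = 2.2 m, d̄ = (0.25+0.40)/2 = 0.325, v̄ = (0.33+0.50)/2 = 0.415 → q = 2.2×0.325×0.415 = 0.2967 m³/s
Panel 3-4: Δb = 4.5 m, d̄ = (0.40+0.44)/2 = 0.42, v̄ = (0.50+0.50)/2 = 0.5 → q = 4.5×0.42×0.5 = 0.9450 m³/s
Panel 4-5: Δb = 5 m, d̄ = (0.44+0.00)/2 = 0.22, v̄ = (0.50+0.00)/2 = 0.25 → q = 5×0.22×0.25 = 0.2750 m³/s
Q = Σ q = 1.535 m³/s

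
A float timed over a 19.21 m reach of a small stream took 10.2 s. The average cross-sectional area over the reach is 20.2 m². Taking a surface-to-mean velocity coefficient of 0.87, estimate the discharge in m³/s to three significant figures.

33.1 m³/s

v_surface = L / t̄ = 19.21 / 10.2 = 1.883 m/s
v_mean = 0.87 × 1.883 = 1.639 m/s
Q = A × v_mean = 20.2 × 1.639 = 33.10 m³/s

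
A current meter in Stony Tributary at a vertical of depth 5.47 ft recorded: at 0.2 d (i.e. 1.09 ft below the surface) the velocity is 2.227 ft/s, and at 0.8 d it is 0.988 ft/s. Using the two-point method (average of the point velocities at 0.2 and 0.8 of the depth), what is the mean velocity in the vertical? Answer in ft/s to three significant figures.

1.61 ft/s

v̄ = (2.227 + 0.988) / 2 = 1.608 ft/s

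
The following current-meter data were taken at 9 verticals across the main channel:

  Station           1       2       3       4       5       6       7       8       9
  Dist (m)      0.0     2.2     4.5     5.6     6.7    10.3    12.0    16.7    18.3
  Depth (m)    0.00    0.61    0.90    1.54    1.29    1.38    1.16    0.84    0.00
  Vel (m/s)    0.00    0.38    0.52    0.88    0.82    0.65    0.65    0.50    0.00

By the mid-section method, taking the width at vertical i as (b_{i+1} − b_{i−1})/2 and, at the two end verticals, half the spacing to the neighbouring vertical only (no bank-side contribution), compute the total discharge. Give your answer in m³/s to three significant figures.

w_2 = (4.5 − 0.0)/2 = 2.25 m; q_2 = 0.38 × 0.61 × 2.25 = 0.5216 m³/s
w_3 = (5.6 − 2.2)/2 = 1.7 m; q_3 = 0.52 × 0.90 × 1.7 = 0.7956 m³/s
w_4 = (6.7 − 4.5)/2 = 1.1 m; q_4 = 0.88 × 1.54 × 1.1 = 1.491 m³/s
w_5 = (10.3 − 5.6)/2 = 2.35 m; q_5 = 0.82 × 1.29 × 2.35 = 2.486 m³/s
w_6 = (12.0 − 6.7)/2 = 2.65 m; q_6 = 0.65 × 1.38 × 2.65 = 2.377 m³/s
w_7 = (16.7 − 10.3)/2 = 3.2 m; q_7 = 0.65 × 1.16 × 3.2 = 2.413 m³/s
w_8 = (18.3 − 12.0)/2 = 3.15 m; q_8 = 0.50 × 0.84 × 3.15 = 1.323 m³/s
Stations 1, 9 contribute zero (depth or velocity is 0).
Q = Σ qᵢ = 11.41 m³/s

11.4 m³/s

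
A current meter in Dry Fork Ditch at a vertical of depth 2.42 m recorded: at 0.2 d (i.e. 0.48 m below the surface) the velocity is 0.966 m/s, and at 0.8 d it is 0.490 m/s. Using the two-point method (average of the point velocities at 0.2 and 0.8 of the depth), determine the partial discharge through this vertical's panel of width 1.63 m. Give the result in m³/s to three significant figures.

2.87 m³/s

v̄ = (0.966 + 0.490) / 2 = 0.7280 m/s
q = v̄ × d × w = 0.7280 × 2.42 × 1.63 = 2.872 m³/s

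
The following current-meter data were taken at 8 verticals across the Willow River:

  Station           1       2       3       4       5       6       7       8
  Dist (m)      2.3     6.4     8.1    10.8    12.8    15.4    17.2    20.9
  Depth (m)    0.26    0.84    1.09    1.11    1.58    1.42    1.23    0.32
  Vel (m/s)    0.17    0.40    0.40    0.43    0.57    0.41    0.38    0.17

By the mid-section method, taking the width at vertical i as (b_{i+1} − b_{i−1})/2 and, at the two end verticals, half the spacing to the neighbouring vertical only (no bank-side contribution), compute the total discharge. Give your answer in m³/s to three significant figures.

w_1 = (6.4 − 2.3)/2 = 2.05 m; q_1 = 0.17 × 0.26 × 2.05 = 0.09061 m³/s
w_2 = (8.1 − 2.3)/2 = 2.9 m; q_2 = 0.40 × 0.84 × 2.9 = 0.9744 m³/s
w_3 = (10.8 − 6.4)/2 = 2.2 m; q_3 = 0.40 × 1.09 × 2.2 = 0.9592 m³/s
w_4 = (12.8 − 8.1)/2 = 2.35 m; q_4 = 0.43 × 1.11 × 2.35 = 1.122 m³/s
w_5 = (15.4 − 10.8)/2 = 2.3 m; q_5 = 0.57 × 1.58 × 2.3 = 2.071 m³/s
w_6 = (17.2 − 12.8)/2 = 2.2 m; q_6 = 0.41 × 1.42 × 2.2 = 1.281 m³/s
w_7 = (20.9 − 15.4)/2 = 2.75 m; q_7 = 0.38 × 1.23 × 2.75 = 1.285 m³/s
w_8 = (20.9 − 17.2)/2 = 1.85 m; q_8 = 0.17 × 0.32 × 1.85 = 0.1006 m³/s
Q = Σ qᵢ = 7.884 m³/s

7.88 m³/s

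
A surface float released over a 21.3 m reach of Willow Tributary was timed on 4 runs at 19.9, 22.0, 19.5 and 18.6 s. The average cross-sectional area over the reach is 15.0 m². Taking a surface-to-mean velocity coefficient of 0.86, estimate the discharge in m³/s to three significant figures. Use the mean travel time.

13.7 m³/s

t̄ = (19.9 + 22.0 + 19.5 + 18.6) / 4 = 20 s
v_surface = L / t̄ = 21.3 / 20 = 1.065 m/s
v_mean = 0.86 × 1.065 = 0.9159 m/s
Q = A × v_mean = 15.0 × 0.9159 = 13.74 m³/s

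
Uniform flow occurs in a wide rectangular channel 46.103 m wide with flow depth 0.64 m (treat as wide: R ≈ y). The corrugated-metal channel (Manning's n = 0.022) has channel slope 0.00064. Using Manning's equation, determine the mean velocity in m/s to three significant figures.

0.854 m/s

A = b·y = 46.103 × 0.64 = 29.51 m²
Wide channel: R ≈ y = 0.64 m
Q = (1/n)·A·R^(2/3)·S^(1/2) = (1/0.022) × 29.51 × 0.6400^(2/3) × 0.00064^(1/2) = 25.20 m³/s
V = Q/A = 25.20/29.51 = 0.8540 m/s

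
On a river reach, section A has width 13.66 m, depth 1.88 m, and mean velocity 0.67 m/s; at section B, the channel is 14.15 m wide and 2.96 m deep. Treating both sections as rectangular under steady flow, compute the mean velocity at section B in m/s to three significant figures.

Q = A₁V₁ = (13.66×1.88) × 0.67 = 17.21 m³/s
A₂ = 14.15 × 2.96 = 41.88 m²
V₂ = Q/A₂ = 17.21/41.88 = 0.4108 m/s

0.411 m/s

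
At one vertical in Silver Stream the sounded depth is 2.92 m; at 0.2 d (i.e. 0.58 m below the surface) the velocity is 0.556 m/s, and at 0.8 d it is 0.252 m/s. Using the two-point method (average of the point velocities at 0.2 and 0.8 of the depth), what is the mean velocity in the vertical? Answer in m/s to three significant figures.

0.404 m/s

v̄ = (0.556 + 0.252) / 2 = 0.4040 m/s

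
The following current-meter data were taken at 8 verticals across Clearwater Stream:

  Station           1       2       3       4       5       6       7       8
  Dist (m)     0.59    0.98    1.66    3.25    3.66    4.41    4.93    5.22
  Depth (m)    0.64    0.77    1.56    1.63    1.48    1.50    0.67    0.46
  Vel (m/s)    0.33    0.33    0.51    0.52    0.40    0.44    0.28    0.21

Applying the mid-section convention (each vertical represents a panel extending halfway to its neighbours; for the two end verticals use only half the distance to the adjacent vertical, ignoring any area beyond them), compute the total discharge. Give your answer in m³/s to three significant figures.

w_1 = (0.98 − 0.59)/2 = 0.195 m; q_1 = 0.33 × 0.64 × 0.195 = 0.04118 m³/s
w_2 = (1.66 − 0.59)/2 = 0.535 m; q_2 = 0.33 × 0.77 × 0.535 = 0.1359 m³/s
w_3 = (3.25 − 0.98)/2 = 1.135 m; q_3 = 0.51 × 1.56 × 1.135 = 0.9030 m³/s
w_4 = (3.66 − 1.66)/2 = 1 m; q_4 = 0.52 × 1.63 × 1 = 0.8476 m³/s
w_5 = (4.41 − 3.25)/2 = 0.58 m; q_5 = 0.40 × 1.48 × 0.58 = 0.3434 m³/s
w_6 = (4.93 − 3.66)/2 = 0.635 m; q_6 = 0.44 × 1.50 × 0.635 = 0.4191 m³/s
w_7 = (5.22 − 4.41)/2 = 0.405 m; q_7 = 0.28 × 0.67 × 0.405 = 0.07598 m³/s
w_8 = (5.22 − 4.93)/2 = 0.145 m; q_8 = 0.21 × 0.46 × 0.145 = 0.01401 m³/s
Q = Σ qᵢ = 2.780 m³/s

2.78 m³/s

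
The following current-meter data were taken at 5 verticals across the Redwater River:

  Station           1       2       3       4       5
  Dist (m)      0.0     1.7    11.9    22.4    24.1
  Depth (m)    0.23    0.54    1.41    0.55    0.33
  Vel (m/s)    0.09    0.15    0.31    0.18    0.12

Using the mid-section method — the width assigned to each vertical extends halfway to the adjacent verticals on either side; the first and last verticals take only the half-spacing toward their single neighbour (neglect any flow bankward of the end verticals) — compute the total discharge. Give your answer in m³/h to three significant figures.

20400 m³/h

w_1 = (1.7 − 0.0)/2 = 0.85 m; q_1 = 0.09 × 0.23 × 0.85 = 0.01760 m³/s
w_2 = (11.9 − 0.0)/2 = 5.95 m; q_2 = 0.15 × 0.54 × 5.95 = 0.4820 m³/s
w_3 = (22.4 − 1.7)/2 = 10.35 m; q_3 = 0.31 × 1.41 × 10.35 = 4.524 m³/s
w_4 = (24.1 − 11.9)/2 = 6.1 m; q_4 = 0.18 × 0.55 × 6.1 = 0.6039 m³/s
w_5 = (24.1 − 22.4)/2 = 0.85 m; q_5 = 0.12 × 0.33 × 0.85 = 0.03366 m³/s
Q = Σ qᵢ = 5.661 m³/s
= 5.661 × 3600 = 20380 m³/h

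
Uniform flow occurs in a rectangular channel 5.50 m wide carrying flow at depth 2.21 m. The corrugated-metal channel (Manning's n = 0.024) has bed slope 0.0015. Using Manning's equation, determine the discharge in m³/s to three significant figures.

A = b·y = 5.50 × 2.21 = 12.16 m²
P = b + 2y = 5.50 + 2×2.21 = 9.920 m
R = A/P = 12.16/9.920 = 1.225 m
Q = (1/n)·A·R^(2/3)·S^(1/2) = (1/0.024) × 12.16 × 1.225^(2/3) × 0.0015^(1/2) = 22.46 m³/s

22.5 m³/s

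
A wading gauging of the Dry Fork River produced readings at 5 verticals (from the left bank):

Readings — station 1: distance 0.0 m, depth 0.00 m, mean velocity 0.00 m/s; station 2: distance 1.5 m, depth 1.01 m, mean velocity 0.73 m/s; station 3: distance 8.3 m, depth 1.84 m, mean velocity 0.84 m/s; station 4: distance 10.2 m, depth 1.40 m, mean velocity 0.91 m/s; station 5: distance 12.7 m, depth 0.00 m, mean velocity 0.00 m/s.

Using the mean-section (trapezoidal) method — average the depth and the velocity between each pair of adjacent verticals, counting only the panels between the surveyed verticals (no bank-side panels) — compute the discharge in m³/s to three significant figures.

Panel 1-2: Δb = 1.5 m, d̄ = (0.00+1.01)/2 = 0.505, v̄ = (0.00+0.73)/2 = 0.365 → q = 1.5×0.505×0.365 = 0.2765 m³/s
Panel 2-3: Δb = 6.8 m, d̄ = (1.01+1.84)/2 = 1.425, v̄ = (0.73+0.84)/2 = 0.785 → q = 6.8×1.425×0.785 = 7.607 m³/s
Panel 3-4: Δb = 1.9 m, d̄ = (1.84+1.40)/2 = 1.62, v̄ = (0.84+0.91)/2 = 0.875 → q = 1.9×1.62×0.875 = 2.693 m³/s
Panel 4-5: Δb = 2.5 m, d̄ = (1.40+0.00)/2 = 0.7, v̄ = (0.91+0.00)/2 = 0.455 → q = 2.5×0.7×0.455 = 0.7963 m³/s
Q = Σ q = 11.37 m³/s

11.4 m³/s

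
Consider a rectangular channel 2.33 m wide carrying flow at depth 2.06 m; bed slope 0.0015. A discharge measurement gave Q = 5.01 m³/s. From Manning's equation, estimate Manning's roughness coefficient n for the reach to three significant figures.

0.0305

A = b·y = 2.33 × 2.06 = 4.800 m²
P = b + 2y = 2.33 + 2×2.06 = 6.450 m
R = A/P = 4.800/6.450 = 0.7442 m
n = (1/Q)·A·R^(2/3)·S^(1/2) = (1/5.01) × 4.800 × 0.8212 × 0.03873 = 0.03047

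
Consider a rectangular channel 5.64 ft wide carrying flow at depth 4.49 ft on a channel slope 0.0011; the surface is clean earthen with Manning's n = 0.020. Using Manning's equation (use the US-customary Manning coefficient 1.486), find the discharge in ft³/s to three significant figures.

90.0 ft³/s

A = b·y = 5.64 × 4.49 = 25.32 ft²
P = b + 2y = 5.64 + 2×4.49 = 14.62 ft
R = A/P = 25.32/14.62 = 1.732 ft
Q = (1.486/n)·A·R^(2/3)·S^(1/2) = (1.486/0.020) × 25.32 × 1.732^(2/3) × 0.0011^(1/2) = 90.00 ft³/s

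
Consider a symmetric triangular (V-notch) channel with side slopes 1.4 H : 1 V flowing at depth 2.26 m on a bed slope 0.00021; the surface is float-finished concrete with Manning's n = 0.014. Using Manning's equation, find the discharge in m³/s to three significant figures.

A = z·y² = 1.4×2.26² = 7.151 m²
P = 2y√(1+z²) = 2×2.26×√(1+1.4²) = 7.777 m
R = A/P = 7.151/7.777 = 0.9195 m
Q = (1/n)·A·R^(2/3)·S^(1/2) = (1/0.014) × 7.151 × 0.9195^(2/3) × 0.00021^(1/2) = 6.999 m³/s

7.00 m³/s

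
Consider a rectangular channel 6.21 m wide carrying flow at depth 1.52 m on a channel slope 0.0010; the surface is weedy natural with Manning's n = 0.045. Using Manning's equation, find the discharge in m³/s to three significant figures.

A = b·y = 6.21 × 1.52 = 9.439 m²
P = b + 2y = 6.21 + 2×1.52 = 9.250 m
R = A/P = 9.439/9.250 = 1.020 m
Q = (1/n)·A·R^(2/3)·S^(1/2) = (1/0.045) × 9.439 × 1.020^(2/3) × 0.0010^(1/2) = 6.723 m³/s

6.72 m³/s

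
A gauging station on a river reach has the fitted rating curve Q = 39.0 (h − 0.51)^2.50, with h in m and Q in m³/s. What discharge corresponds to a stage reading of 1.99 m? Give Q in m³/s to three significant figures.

104 m³/s

Q = 39.0 × (1.99 − 0.51)^2.50 = 39.0 × 1.48^2.50 = 103.9 m³/s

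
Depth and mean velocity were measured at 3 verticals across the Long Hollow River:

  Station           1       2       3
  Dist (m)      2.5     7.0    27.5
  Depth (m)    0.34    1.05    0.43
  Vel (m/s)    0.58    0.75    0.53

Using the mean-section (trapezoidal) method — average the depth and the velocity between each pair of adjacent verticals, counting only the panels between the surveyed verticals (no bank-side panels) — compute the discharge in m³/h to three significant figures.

Panel 1-2: Δb = 4.5 m, d̄ = (0.34+1.05)/2 = 0.695, v̄ = (0.58+0.75)/2 = 0.665 → q = 4.5×0.695×0.665 = 2.080 m³/s
Panel 2-3: Δb = 20.5 m, d̄ = (1.05+0.43)/2 = 0.74, v̄ = (0.75+0.53)/2 = 0.64 → q = 20.5×0.74×0.64 = 9.709 m³/s
Q = Σ q = 11.79 m³/s
= 11.79 × 3600 = 42440 m³/h

42400 m³/h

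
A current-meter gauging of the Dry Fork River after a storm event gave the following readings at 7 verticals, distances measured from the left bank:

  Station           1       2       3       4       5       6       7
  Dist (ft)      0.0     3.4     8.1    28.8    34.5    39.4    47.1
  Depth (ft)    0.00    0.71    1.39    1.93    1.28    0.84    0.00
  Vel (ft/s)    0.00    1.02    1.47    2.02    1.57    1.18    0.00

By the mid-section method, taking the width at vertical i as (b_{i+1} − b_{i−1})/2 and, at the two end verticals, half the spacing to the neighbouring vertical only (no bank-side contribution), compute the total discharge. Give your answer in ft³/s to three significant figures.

97.2 ft³/s

w_2 = (8.1 − 0.0)/2 = 4.05 ft; q_2 = 1.02 × 0.71 × 4.05 = 2.933 ft³/s
w_3 = (28.8 − 3.4)/2 = 12.7 ft; q_3 = 1.47 × 1.39 × 12.7 = 25.95 ft³/s
w_4 = (34.5 − 8.1)/2 = 13.2 ft; q_4 = 2.02 × 1.93 × 13.2 = 51.46 ft³/s
w_5 = (39.4 − 28.8)/2 = 5.3 ft; q_5 = 1.57 × 1.28 × 5.3 = 10.65 ft³/s
w_6 = (47.1 − 34.5)/2 = 6.3 ft; q_6 = 1.18 × 0.84 × 6.3 = 6.245 ft³/s
Stations 1, 7 contribute zero (depth or velocity is 0).
Q = Σ qᵢ = 97.24 ft³/s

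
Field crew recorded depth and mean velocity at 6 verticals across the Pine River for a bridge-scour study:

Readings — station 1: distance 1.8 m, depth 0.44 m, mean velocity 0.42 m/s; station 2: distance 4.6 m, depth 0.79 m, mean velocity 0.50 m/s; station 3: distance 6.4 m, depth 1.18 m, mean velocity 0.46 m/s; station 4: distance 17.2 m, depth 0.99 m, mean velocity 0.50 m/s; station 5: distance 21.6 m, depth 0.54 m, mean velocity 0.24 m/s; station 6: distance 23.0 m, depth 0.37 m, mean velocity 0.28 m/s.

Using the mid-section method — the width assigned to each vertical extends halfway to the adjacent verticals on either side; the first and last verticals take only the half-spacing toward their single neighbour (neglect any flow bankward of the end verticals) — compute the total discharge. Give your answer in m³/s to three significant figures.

w_1 = (4.6 − 1.8)/2 = 1.4 m; q_1 = 0.42 × 0.44 × 1.4 = 0.2587 m³/s
w_2 = (6.4 − 1.8)/2 = 2.3 m; q_2 = 0.50 × 0.79 × 2.3 = 0.9085 m³/s
w_3 = (17.2 − 4.6)/2 = 6.3 m; q_3 = 0.46 × 1.18 × 6.3 = 3.420 m³/s
w_4 = (21.6 − 6.4)/2 = 7.6 m; q_4 = 0.50 × 0.99 × 7.6 = 3.762 m³/s
w_5 = (23.0 − 17.2)/2 = 2.9 m; q_5 = 0.24 × 0.54 × 2.9 = 0.3758 m³/s
w_6 = (23.0 − 21.6)/2 = 0.7 m; q_6 = 0.28 × 0.37 × 0.7 = 0.07252 m³/s
Q = Σ qᵢ = 8.797 m³/s

8.80 m³/s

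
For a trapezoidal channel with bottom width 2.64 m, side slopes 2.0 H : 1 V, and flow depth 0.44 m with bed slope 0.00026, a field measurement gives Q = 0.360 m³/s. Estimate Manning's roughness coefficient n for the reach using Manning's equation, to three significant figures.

0.0335

A = (b + z·y)·y = (2.64 + 2.0×0.44)×0.44 = 1.549 m²
P = b + 2y√(1+z²) = 2.64 + 2×0.44×√(1+2.0²) = 4.608 m
R = A/P = 1.549/4.608 = 0.3361 m
n = (1/Q)·A·R^(2/3)·S^(1/2) = (1/0.360) × 1.549 × 0.4834 × 0.01612 = 0.03354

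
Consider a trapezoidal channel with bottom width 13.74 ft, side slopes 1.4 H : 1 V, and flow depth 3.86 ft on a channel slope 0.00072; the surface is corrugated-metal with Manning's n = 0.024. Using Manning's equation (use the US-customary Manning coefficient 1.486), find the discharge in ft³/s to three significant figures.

A = (b + z·y)·y = (13.74 + 1.4×3.86)×3.86 = 73.90 ft²
P = b + 2y√(1+z²) = 13.74 + 2×3.86×√(1+1.4²) = 27.02 ft
R = A/P = 73.90/27.02 = 2.735 ft
Q = (1.486/n)·A·R^(2/3)·S^(1/2) = (1.486/0.024) × 73.90 × 2.735^(2/3) × 0.00072^(1/2) = 240.1 ft³/s

240 ft³/s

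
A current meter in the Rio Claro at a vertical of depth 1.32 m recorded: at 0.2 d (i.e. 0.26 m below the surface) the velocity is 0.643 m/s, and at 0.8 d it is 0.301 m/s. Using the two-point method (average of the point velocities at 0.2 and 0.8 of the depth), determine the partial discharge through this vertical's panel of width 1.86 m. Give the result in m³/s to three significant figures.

v̄ = (0.643 + 0.301) / 2 = 0.4720 m/s
q = v̄ × d × w = 0.4720 × 1.32 × 1.86 = 1.159 m³/s

1.16 m³/s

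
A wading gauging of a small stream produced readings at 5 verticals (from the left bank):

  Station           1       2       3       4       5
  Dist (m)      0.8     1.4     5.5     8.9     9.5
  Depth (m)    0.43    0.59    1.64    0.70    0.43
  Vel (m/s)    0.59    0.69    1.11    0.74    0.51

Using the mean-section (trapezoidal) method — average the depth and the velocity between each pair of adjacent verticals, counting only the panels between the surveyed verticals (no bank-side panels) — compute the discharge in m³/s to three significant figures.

8.20 m³/s

Panel 1-2: Δb = 0.6 m, d̄ = (0.43+0.59)/2 = 0.51, v̄ = (0.59+0.69)/2 = 0.64 → q = 0.6×0.51×0.64 = 0.1958 m³/s
Panel 2-3: Δb = 4.1 m, d̄ = (0.59+1.64)/2 = 1.115, v̄ = (0.69+1.11)/2 = 0.9 → q = 4.1×1.115×0.9 = 4.114 m³/s
Panel 3-4: Δb = 3.4 m, d̄ = (1.64+0.70)/2 = 1.17, v̄ = (1.11+0.74)/2 = 0.925 → q = 3.4×1.17×0.925 = 3.680 m³/s
Panel 4-5: Δb = 0.6 m, d̄ = (0.70+0.43)/2 = 0.565, v̄ = (0.74+0.51)/2 = 0.625 → q = 0.6×0.565×0.625 = 0.2119 m³/s
Q = Σ q = 8.202 m³/s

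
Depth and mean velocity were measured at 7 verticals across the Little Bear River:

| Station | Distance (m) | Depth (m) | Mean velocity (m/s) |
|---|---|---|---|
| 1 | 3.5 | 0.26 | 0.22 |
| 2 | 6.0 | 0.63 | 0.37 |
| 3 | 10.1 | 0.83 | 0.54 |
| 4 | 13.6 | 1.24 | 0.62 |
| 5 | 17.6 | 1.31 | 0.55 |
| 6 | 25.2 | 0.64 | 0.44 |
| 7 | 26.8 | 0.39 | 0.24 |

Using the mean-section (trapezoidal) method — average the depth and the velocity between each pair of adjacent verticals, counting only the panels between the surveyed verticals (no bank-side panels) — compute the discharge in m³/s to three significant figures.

Panel 1-2: Δb = 2.5 m, d̄ = (0.26+0.63)/2 = 0.445, v̄ = (0.22+0.37)/2 = 0.295 → q = 2.5×0.445×0.295 = 0.3282 m³/s
Panel 2-3: Δb = 4.1 m, d̄ = (0.63+0.83)/2 = 0.73, v̄ = (0.37+0.54)/2 = 0.455 → q = 4.1×0.73×0.455 = 1.362 m³/s
Panel 3-4: Δb = 3.5 m, d̄ = (0.83+1.24)/2 = 1.035, v̄ = (0.54+0.62)/2 = 0.58 → q = 3.5×1.035×0.58 = 2.101 m³/s
Panel 4-5: Δb = 4 m, d̄ = (1.24+1.31)/2 = 1.275, v̄ = (0.62+0.55)/2 = 0.585 → q = 4×1.275×0.585 = 2.984 m³/s
Panel 5-6: Δb = 7.6 m, d̄ = (1.31+0.64)/2 = 0.975, v̄ = (0.55+0.44)/2 = 0.495 → q = 7.6×0.975×0.495 = 3.668 m³/s
Panel 6-7: Δb = 1.6 m, d̄ = (0.64+0.39)/2 = 0.515, v̄ = (0.44+0.24)/2 = 0.34 → q = 1.6×0.515×0.34 = 0.2802 m³/s
Q = Σ q = 10.72 m³/s

10.7 m³/s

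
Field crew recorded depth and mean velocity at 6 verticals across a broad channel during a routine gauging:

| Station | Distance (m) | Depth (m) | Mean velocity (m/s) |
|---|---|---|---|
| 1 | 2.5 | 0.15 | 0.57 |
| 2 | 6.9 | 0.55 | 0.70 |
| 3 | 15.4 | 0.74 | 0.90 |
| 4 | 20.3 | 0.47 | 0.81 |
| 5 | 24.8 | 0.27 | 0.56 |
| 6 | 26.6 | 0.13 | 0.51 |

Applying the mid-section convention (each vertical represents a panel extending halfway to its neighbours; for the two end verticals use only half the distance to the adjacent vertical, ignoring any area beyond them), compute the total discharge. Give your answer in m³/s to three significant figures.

w_1 = (6.9 − 2.5)/2 = 2.2 m; q_1 = 0.57 × 0.15 × 2.2 = 0.1881 m³/s
w_2 = (15.4 − 2.5)/2 = 6.45 m; q_2 = 0.70 × 0.55 × 6.45 = 2.483 m³/s
w_3 = (20.3 − 6.9)/2 = 6.7 m; q_3 = 0.90 × 0.74 × 6.7 = 4.462 m³/s
w_4 = (24.8 − 15.4)/2 = 4.7 m; q_4 = 0.81 × 0.47 × 4.7 = 1.789 m³/s
w_5 = (26.6 − 20.3)/2 = 3.15 m; q_5 = 0.56 × 0.27 × 3.15 = 0.4763 m³/s
w_6 = (26.6 − 24.8)/2 = 0.9 m; q_6 = 0.51 × 0.13 × 0.9 = 0.05967 m³/s
Q = Σ qᵢ = 9.459 m³/s

9.46 m³/s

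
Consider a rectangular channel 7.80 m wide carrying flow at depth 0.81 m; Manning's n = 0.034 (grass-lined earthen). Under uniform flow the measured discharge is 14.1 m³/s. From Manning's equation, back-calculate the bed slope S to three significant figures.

A = b·y = 7.80 × 0.81 = 6.318 m²
P = b + 2y = 7.80 + 2×0.81 = 9.420 m
R = A/P = 6.318/9.420 = 0.6707 m
S = (Q·n / (1·A·R^(2/3)))² = (14.1×0.034 / (1×6.318×0.7662))² = 0.009807

0.00981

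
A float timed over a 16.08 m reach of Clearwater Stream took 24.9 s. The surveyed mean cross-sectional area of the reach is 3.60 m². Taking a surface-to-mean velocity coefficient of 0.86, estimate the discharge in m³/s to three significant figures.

2.00 m³/s

v_surface = L / t̄ = 16.08 / 24.9 = 0.6458 m/s
v_mean = 0.86 × 0.6458 = 0.5554 m/s
Q = A × v_mean = 3.60 × 0.5554 = 1.999 m³/s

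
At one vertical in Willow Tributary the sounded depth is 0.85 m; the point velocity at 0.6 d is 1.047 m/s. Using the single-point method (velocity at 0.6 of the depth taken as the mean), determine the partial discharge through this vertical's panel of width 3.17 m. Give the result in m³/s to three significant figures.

2.82 m³/s

v̄ = v₀.₆ = 1.047 m/s
q = v̄ × d × w = 1.047 × 0.85 × 3.17 = 2.821 m³/s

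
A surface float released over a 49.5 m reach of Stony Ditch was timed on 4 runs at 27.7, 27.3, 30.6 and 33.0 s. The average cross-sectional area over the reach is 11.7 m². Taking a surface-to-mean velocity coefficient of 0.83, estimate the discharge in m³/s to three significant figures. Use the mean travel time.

16.2 m³/s

t̄ = (27.7 + 27.3 + 30.6 + 33.0) / 4 = 29.65 s
v_surface = L / t̄ = 49.5 / 29.65 = 1.669 m/s
v_mean = 0.83 × 1.669 = 1.386 m/s
Q = A × v_mean = 11.7 × 1.386 = 16.21 m³/s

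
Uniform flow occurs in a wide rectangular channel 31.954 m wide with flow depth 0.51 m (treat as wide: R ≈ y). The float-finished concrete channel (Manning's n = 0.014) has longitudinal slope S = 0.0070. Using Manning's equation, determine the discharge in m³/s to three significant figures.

A = b·y = 31.954 × 0.51 = 16.30 m²
Wide channel: R ≈ y = 0.51 m
Q = (1/n)·A·R^(2/3)·S^(1/2) = (1/0.014) × 16.30 × 0.5100^(2/3) × 0.0070^(1/2) = 62.17 m³/s

62.2 m³/s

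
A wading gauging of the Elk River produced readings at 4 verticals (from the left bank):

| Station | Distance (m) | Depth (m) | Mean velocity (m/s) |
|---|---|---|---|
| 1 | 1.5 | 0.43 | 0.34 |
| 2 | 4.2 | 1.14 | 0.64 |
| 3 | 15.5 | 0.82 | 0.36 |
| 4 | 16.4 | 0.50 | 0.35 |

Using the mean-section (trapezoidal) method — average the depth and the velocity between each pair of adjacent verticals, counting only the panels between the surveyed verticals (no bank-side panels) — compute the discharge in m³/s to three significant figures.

Panel 1-2: Δb = 2.7 m, d̄ = (0.43+1.14)/2 = 0.785, v̄ = (0.34+0.64)/2 = 0.49 → q = 2.7×0.785×0.49 = 1.039 m³/s
Panel 2-3: Δb = 11.3 m, d̄ = (1.14+0.82)/2 = 0.98, v̄ = (0.64+0.36)/2 = 0.5 → q = 11.3×0.98×0.5 = 5.537 m³/s
Panel 3-4: Δb = 0.9 m, d̄ = (0.82+0.50)/2 = 0.66, v̄ = (0.36+0.35)/2 = 0.355 → q = 0.9×0.66×0.355 = 0.2109 m³/s
Q = Σ q = 6.786 m³/s

6.79 m³/s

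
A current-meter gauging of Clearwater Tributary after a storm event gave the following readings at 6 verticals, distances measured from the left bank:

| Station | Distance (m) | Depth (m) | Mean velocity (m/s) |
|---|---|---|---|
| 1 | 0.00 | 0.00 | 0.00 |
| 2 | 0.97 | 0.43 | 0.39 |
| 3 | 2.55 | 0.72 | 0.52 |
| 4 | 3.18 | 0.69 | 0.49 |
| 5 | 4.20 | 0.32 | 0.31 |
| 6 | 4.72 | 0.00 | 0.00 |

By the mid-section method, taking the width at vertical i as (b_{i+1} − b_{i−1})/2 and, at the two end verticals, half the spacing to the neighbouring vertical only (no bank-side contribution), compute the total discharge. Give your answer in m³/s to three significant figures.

w_2 = (2.55 − 0.00)/2 = 1.275 m; q_2 = 0.39 × 0.43 × 1.275 = 0.2138 m³/s
w_3 = (3.18 − 0.97)/2 = 1.105 m; q_3 = 0.52 × 0.72 × 1.105 = 0.4137 m³/s
w_4 = (4.20 − 2.55)/2 = 0.825 m; q_4 = 0.49 × 0.69 × 0.825 = 0.2789 m³/s
w_5 = (4.72 − 3.18)/2 = 0.77 m; q_5 = 0.31 × 0.32 × 0.77 = 0.07638 m³/s
Stations 1, 6 contribute zero (depth or velocity is 0).
Q = Σ qᵢ = 0.9828 m³/s

0.983 m³/s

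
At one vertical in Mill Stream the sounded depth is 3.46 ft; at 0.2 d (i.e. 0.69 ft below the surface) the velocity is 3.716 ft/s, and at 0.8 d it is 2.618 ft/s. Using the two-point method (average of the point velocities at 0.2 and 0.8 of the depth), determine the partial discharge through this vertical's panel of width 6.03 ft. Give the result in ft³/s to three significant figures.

66.1 ft³/s

v̄ = (3.716 + 2.618) / 2 = 3.167 ft/s
q = v̄ × d × w = 3.167 × 3.46 × 6.03 = 66.08 ft³/s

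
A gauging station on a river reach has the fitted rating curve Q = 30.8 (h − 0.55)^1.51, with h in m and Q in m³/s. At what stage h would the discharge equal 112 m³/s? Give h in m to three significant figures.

h − h₀ = (Q/C)^(1/b) = (112/30.8)^(1/1.51) = 2.351 m
h = 0.55 + 2.351 = 2.901 m

2.90 m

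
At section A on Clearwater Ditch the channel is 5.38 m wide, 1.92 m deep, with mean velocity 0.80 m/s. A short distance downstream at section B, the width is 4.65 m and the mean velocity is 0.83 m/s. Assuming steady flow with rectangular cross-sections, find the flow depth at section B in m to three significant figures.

2.14 m

Q = A₁V₁ = (5.38×1.92) × 0.80 = 8.264 m³/s
d₂ = Q/(b₂ V₂) = 8.264/(4.65×0.83) = 2.141 m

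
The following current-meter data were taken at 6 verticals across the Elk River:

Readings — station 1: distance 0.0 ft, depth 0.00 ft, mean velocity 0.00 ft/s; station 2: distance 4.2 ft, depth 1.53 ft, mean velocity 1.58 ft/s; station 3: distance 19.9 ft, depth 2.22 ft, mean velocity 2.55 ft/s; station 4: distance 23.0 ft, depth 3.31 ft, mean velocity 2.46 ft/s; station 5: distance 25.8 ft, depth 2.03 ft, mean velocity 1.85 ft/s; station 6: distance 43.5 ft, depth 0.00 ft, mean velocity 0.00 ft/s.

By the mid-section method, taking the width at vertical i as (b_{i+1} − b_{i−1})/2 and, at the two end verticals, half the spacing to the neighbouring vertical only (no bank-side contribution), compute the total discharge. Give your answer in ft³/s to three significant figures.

140 ft³/s

w_2 = (19.9 − 0.0)/2 = 9.95 ft; q_2 = 1.58 × 1.53 × 9.95 = 24.05 ft³/s
w_3 = (23.0 − 4.2)/2 = 9.4 ft; q_3 = 2.55 × 2.22 × 9.4 = 53.21 ft³/s
w_4 = (25.8 − 19.9)/2 = 2.95 ft; q_4 = 2.46 × 3.31 × 2.95 = 24.02 ft³/s
w_5 = (43.5 − 23.0)/2 = 10.25 ft; q_5 = 1.85 × 2.03 × 10.25 = 38.49 ft³/s
Stations 1, 6 contribute zero (depth or velocity is 0).
Q = Σ qᵢ = 139.8 ft³/s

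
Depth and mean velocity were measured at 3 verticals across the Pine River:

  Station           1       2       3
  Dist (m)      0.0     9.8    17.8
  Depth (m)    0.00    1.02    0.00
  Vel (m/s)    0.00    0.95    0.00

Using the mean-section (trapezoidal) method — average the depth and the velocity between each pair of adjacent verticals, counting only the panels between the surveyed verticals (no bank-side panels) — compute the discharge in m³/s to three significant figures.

4.31 m³/s

Panel 1-2: Δb = 9.8 m, d̄ = (0.00+1.02)/2 = 0.51, v̄ = (0.00+0.95)/2 = 0.475 → q = 9.8×0.51×0.475 = 2.374 m³/s
Panel 2-3: Δb = 8 m, d̄ = (1.02+0.00)/2 = 0.51, v̄ = (0.95+0.00)/2 = 0.475 → q = 8×0.51×0.475 = 1.938 m³/s
Q = Σ q = 4.312 m³/s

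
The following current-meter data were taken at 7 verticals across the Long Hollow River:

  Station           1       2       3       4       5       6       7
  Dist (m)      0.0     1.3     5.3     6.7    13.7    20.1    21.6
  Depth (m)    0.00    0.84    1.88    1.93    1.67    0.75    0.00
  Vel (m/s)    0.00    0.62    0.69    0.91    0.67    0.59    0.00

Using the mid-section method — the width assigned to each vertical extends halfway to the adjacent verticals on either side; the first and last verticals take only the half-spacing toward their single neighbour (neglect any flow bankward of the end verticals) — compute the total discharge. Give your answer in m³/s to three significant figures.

21.5 m³/s

w_2 = (5.3 − 0.0)/2 = 2.65 m; q_2 = 0.62 × 0.84 × 2.65 = 1.380 m³/s
w_3 = (6.7 − 1.3)/2 = 2.7 m; q_3 = 0.69 × 1.88 × 2.7 = 3.502 m³/s
w_4 = (13.7 − 5.3)/2 = 4.2 m; q_4 = 0.91 × 1.93 × 4.2 = 7.376 m³/s
w_5 = (20.1 − 6.7)/2 = 6.7 m; q_5 = 0.67 × 1.67 × 6.7 = 7.497 m³/s
w_6 = (21.6 − 13.7)/2 = 3.95 m; q_6 = 0.59 × 0.75 × 3.95 = 1.748 m³/s
Stations 1, 7 contribute zero (depth or velocity is 0).
Q = Σ qᵢ = 21.50 m³/s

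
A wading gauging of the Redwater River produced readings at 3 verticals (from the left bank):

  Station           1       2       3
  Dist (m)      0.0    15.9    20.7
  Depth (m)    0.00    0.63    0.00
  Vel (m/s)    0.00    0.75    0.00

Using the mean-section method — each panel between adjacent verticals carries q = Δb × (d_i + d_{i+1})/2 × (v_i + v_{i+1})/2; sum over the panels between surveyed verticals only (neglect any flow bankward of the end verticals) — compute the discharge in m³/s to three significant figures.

2.45 m³/s

Panel 1-2: Δb = 15.9 m, d̄ = (0.00+0.63)/2 = 0.315, v̄ = (0.00+0.75)/2 = 0.375 → q = 15.9×0.315×0.375 = 1.878 m³/s
Panel 2-3: Δb = 4.8 m, d̄ = (0.63+0.00)/2 = 0.315, v̄ = (0.75+0.00)/2 = 0.375 → q = 4.8×0.315×0.375 = 0.5670 m³/s
Q = Σ q = 2.445 m³/s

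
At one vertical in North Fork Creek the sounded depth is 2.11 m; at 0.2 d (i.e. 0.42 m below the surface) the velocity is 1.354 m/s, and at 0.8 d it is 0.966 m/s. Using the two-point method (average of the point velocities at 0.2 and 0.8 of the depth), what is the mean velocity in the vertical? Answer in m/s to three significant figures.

1.16 m/s

v̄ = (1.354 + 0.966) / 2 = 1.160 m/s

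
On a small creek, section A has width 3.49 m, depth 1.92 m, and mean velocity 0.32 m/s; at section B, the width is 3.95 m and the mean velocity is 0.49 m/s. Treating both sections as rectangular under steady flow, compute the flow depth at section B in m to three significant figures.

1.11 m

Q = A₁V₁ = (3.49×1.92) × 0.32 = 2.144 m³/s
d₂ = Q/(b₂ V₂) = 2.144/(3.95×0.49) = 1.108 m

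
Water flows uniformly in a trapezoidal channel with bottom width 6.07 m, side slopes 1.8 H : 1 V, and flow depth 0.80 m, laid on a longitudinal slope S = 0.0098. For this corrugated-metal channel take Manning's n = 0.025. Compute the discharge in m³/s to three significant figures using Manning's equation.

A = (b + z·y)·y = (6.07 + 1.8×0.80)×0.80 = 6.008 m²
P = b + 2y√(1+z²) = 6.07 + 2×0.80×√(1+1.8²) = 9.365 m
R = A/P = 6.008/9.365 = 0.6416 m
Q = (1/n)·A·R^(2/3)·S^(1/2) = (1/0.025) × 6.008 × 0.6416^(2/3) × 0.0098^(1/2) = 17.70 m³/s

17.7 m³/s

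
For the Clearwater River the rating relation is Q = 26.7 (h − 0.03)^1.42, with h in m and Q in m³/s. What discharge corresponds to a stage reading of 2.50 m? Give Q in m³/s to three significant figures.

Q = 26.7 × (2.50 − 0.03)^1.42 = 26.7 × 2.47^1.42 = 96.41 m³/s

96.4 m³/s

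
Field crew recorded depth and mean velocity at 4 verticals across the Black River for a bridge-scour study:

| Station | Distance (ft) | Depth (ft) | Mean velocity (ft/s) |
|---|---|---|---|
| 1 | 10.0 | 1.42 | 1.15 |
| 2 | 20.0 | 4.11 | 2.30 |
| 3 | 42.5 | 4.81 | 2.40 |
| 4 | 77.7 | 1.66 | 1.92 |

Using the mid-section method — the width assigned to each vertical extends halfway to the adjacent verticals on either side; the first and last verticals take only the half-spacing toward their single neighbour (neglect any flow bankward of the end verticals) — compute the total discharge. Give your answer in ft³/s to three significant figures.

w_1 = (20.0 − 10.0)/2 = 5 ft; q_1 = 1.15 × 1.42 × 5 = 8.165 ft³/s
w_2 = (42.5 − 10.0)/2 = 16.25 ft; q_2 = 2.30 × 4.11 × 16.25 = 153.6 ft³/s
w_3 = (77.7 − 20.0)/2 = 28.85 ft; q_3 = 2.40 × 4.81 × 28.85 = 333.0 ft³/s
w_4 = (77.7 − 42.5)/2 = 17.6 ft; q_4 = 1.92 × 1.66 × 17.6 = 56.09 ft³/s
Q = Σ qᵢ = 550.9 ft³/s

551 ft³/s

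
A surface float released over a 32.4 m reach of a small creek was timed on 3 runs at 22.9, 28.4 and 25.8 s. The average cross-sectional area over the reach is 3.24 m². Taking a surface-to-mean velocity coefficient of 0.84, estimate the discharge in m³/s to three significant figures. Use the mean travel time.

3.43 m³/s

t̄ = (22.9 + 28.4 + 25.8) / 3 = 25.7 s
v_surface = L / t̄ = 32.4 / 25.7 = 1.261 m/s
v_mean = 0.84 × 1.261 = 1.059 m/s
Q = A × v_mean = 3.24 × 1.059 = 3.431 m³/s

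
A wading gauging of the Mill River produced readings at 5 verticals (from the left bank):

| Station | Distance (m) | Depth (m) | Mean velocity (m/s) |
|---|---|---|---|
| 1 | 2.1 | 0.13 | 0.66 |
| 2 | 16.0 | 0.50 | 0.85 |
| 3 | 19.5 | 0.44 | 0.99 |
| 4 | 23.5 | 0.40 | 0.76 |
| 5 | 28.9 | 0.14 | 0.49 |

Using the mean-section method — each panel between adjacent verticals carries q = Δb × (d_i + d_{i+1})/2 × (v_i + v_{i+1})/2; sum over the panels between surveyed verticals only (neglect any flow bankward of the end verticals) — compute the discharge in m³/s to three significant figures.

Panel 1-2: Δb = 13.9 m, d̄ = (0.13+0.50)/2 = 0.315, v̄ = (0.66+0.85)/2 = 0.755 → q = 13.9×0.315×0.755 = 3.306 m³/s
Panel 2-3: Δb = 3.5 m, d̄ = (0.50+0.44)/2 = 0.47, v̄ = (0.85+0.99)/2 = 0.92 → q = 3.5×0.47×0.92 = 1.513 m³/s
Panel 3-4: Δb = 4 m, d̄ = (0.44+0.40)/2 = 0.42, v̄ = (0.99+0.76)/2 = 0.875 → q = 4×0.42×0.875 = 1.470 m³/s
Panel 4-5: Δb = 5.4 m, d̄ = (0.40+0.14)/2 = 0.27, v̄ = (0.76+0.49)/2 = 0.625 → q = 5.4×0.27×0.625 = 0.9113 m³/s
Q = Σ q = 7.200 m³/s

7.20 m³/s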